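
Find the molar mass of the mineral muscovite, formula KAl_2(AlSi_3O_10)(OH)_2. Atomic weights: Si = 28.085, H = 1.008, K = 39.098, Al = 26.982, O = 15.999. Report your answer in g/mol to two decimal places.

398.30 g/mol

M = 1*39.098 + 3*26.982 + 3*28.085 + 12*15.999 + 2*1.008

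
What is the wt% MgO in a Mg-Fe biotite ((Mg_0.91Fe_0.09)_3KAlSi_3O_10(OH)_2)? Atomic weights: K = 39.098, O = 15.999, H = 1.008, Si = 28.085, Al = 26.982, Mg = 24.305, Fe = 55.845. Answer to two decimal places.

25.84 wt%

Molar mass of (Mg_0.91Fe_0.09)_3KAlSi_3O_10(OH)_2 = 2.73·24.305 + 0.27·55.845 + 1·39.098 + 1·26.982 + 3·28.085 + 12·15.999 + 2·1.008 = 425.770 g/mol.
Each formula unit contains 2.73 Mg, equivalent to 2.73/1 = 2.7300 mol MgO.
M(MgO) = 1×24.305 + 1×15.999 = 40.304 g/mol.
Mass of MgO per formula unit = 2.7300 × 40.304 = 110.030 g.
MgO wt% = 110.030 / 425.770 × 100 = 25.84%.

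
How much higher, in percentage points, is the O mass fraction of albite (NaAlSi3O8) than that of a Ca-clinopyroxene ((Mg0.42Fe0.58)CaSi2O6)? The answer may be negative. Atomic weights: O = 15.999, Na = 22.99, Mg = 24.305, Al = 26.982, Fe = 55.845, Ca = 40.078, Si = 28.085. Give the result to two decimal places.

M(NaAlSi3O8) = 262.219 g/mol, so wt% O = 127.992/262.219 × 100 = 48.81%.
M((Mg0.42Fe0.58)CaSi2O6) = 234.840 g/mol, so wt% O = 95.994/234.840 × 100 = 40.88%.
48.81 − 40.88 = 7.93 pp.

7.93 percentage points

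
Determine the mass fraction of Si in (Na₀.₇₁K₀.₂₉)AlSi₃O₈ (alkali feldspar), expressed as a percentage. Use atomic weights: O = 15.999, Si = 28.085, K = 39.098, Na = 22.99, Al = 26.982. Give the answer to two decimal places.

31.57 weight percent

Formula mass = 0.71*22.99 + 0.29*39.098 + 1*26.982 + 3*28.085 + 8*15.999 = 266.890 g/mol, of which 84.255 g is Si.
So Si makes up 84.255/266.890 = 0.3157 of the mass, i.e. 31.57%.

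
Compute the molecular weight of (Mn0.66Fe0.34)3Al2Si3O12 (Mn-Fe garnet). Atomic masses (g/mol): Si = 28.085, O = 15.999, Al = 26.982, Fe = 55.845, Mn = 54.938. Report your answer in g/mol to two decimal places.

495.95 g/mol

The formula mass is the sum 1.98*54.938 + 1.02*55.845 + 2*26.982 + 3*28.085 + 12*15.999.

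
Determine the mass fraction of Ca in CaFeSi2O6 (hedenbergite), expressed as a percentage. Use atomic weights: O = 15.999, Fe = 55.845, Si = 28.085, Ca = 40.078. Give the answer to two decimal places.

M(CaFeSi2O6) = 248.087 g/mol.
Ca contributes 1 × 40.078 = 40.078 g per mole.
40.078/248.087 = 0.1615 → 16.15%.

16.15 wt%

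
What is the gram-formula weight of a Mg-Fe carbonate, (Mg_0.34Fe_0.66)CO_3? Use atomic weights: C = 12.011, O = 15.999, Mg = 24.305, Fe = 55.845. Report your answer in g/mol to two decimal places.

105.13 g/mol

Mg: 0.34 × 24.305 = 8.2637
Fe: 0.66 × 55.845 = 36.8577
C: 1 × 12.011 = 12.0110
O: 3 × 15.999 = 47.9970
Summing the contributions gives the formula mass.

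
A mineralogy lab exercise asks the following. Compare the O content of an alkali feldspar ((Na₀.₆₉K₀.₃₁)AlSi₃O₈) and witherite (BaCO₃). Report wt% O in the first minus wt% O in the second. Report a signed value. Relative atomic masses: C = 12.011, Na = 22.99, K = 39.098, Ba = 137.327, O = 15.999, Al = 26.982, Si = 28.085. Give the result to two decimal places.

23.58 percentage points

O in (Na₀.₆₉K₀.₃₁)AlSi₃O₈: molar mass 267.212 g/mol; 8×15.999 = 127.992 g → 47.90 wt%.
O in BaCO₃: molar mass 197.335 g/mol; 3×15.999 = 47.997 g → 24.32 wt%.
Difference = 47.90 − 24.32 = 23.58 percentage points.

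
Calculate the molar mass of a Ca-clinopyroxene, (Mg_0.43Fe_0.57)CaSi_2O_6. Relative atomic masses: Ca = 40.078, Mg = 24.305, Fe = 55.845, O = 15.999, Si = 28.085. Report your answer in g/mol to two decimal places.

M = 0.43×24.305 + 0.57×55.845 + 1×40.078 + 2×28.085 + 6×15.999

234.52 g/mol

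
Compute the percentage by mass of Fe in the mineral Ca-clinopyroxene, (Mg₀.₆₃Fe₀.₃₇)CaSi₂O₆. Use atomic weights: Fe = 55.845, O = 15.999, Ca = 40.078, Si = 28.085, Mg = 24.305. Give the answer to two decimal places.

9.05 wt%

M((Mg₀.₆₃Fe₀.₃₇)CaSi₂O₆) = 228.217 g/mol.
Fe contributes 0.37 × 55.845 = 20.663 g per mole.
20.663/228.217 = 0.0905 → 9.05%.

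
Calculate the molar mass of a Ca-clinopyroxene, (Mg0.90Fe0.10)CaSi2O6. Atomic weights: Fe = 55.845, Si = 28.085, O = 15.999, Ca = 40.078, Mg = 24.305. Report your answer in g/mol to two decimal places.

219.70 g/mol

M = 0.90·24.305 + 0.10·55.845 + 1·40.078 + 2·28.085 + 6·15.999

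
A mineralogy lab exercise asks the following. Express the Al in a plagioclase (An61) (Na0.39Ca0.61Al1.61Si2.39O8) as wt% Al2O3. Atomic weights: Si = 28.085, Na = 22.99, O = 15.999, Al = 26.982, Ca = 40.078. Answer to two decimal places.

Formula mass = 271.970 g/mol.
1.61 Al → 0.8050 mol Al2O3 per formula unit; M(Al2O3) = 101.961, so Al2O3 mass = 82.079 g.
82.079/271.970 × 100 = 30.18 wt%.

30.18 wt%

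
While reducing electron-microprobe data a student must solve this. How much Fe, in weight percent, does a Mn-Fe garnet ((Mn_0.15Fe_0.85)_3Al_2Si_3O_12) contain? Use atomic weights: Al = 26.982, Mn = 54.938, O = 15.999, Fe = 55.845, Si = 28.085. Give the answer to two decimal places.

28.63 weight percent

M((Mn_0.15Fe_0.85)_3Al_2Si_3O_12) = 497.334 g/mol.
Fe contributes 2.55 × 55.845 = 142.405 g per mole.
142.405/497.334 = 0.2863 → 28.63%.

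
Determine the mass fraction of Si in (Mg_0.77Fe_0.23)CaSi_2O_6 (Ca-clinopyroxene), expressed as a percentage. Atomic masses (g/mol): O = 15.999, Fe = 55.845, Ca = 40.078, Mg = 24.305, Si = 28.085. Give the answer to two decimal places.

M((Mg_0.77Fe_0.23)CaSi_2O_6) = 223.801 g/mol.
Si contributes 2 × 28.085 = 56.170 g per mole.
56.170/223.801 = 0.2510 → 25.10%.

25.10 wt%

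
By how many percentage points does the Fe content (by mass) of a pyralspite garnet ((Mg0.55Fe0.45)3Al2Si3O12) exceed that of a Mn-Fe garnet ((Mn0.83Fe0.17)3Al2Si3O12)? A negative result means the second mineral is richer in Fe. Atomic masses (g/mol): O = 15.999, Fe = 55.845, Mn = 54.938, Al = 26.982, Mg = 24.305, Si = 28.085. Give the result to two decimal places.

11.17 percentage points

M((Mg0.55Fe0.45)3Al2Si3O12) = 445.701 g/mol, so wt% Fe = 75.391/445.701 × 100 = 16.92%.
M((Mn0.83Fe0.17)3Al2Si3O12) = 495.484 g/mol, so wt% Fe = 28.481/495.484 × 100 = 5.75%.
16.92 − 5.75 = 11.17 pp.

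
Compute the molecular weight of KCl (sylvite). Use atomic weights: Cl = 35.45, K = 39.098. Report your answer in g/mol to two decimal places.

74.55 g/mol

M = 1·39.098 + 1·35.45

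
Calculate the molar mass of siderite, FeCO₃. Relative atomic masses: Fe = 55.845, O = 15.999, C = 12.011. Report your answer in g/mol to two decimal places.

115.85 g/mol

M = 1×55.845 + 1×12.011 + 3×15.999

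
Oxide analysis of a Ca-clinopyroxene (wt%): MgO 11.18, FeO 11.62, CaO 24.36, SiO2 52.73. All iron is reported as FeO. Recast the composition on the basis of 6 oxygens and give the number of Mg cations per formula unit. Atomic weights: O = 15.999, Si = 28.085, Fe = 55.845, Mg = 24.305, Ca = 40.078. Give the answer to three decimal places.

0.633 Mg apfu

MgO (M=40.304): mol = 0.27739; Mg = 0.27739, O = 0.27739.
FeO (M=71.844): mol = 0.16174; Fe = 0.16174, O = 0.16174.
CaO (M=56.077): mol = 0.43440; Ca = 0.43440, O = 0.43440.
SiO2 (M=60.083): mol = 0.87762; Si = 0.87762, O = 1.75524.
ΣO = 2.62877; factor = 6/ΣO = 2.28244.
Mg apfu = 0.27739 × 2.28244 = 0.633.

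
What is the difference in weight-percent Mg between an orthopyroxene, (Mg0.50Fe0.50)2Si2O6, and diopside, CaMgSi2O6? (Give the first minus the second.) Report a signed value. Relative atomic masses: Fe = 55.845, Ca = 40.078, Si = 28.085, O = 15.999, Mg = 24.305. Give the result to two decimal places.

Mg in (Mg0.50Fe0.50)2Si2O6: molar mass 232.314 g/mol; 1×24.305 = 24.305 g → 10.46 wt%.
Mg in CaMgSi2O6: molar mass 216.547 g/mol; 1×24.305 = 24.305 g → 11.22 wt%.
Difference = 10.46 − 11.22 = -0.76 percentage points.

-0.76 percentage points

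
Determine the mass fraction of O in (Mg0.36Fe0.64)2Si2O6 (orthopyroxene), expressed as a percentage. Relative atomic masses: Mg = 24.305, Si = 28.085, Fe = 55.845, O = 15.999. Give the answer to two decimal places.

39.81 mass %

M((Mg0.36Fe0.64)2Si2O6) = 241.145 g/mol.
O contributes 6 × 15.999 = 95.994 g per mole.
95.994/241.145 = 0.3981 → 39.81%.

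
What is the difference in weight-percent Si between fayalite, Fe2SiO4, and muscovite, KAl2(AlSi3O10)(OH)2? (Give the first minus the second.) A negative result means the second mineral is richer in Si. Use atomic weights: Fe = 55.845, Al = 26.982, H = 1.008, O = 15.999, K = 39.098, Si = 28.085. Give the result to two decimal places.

-7.37 percentage points

First mineral: 28.085 g Si in 203.771 g formula = 13.78 wt% Si.
Second mineral: 84.255 g Si in 398.303 g formula = 21.15 wt% Si.
13.78% − 21.15% gives a difference of -7.37 percentage points.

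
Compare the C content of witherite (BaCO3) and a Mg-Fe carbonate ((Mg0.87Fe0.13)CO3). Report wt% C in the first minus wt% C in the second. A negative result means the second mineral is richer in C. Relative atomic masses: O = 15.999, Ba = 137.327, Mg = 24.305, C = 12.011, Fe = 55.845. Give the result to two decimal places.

-7.50 percentage points

First mineral: 12.011 g C in 197.335 g formula = 6.09 wt% C.
Second mineral: 12.011 g C in 88.413 g formula = 13.59 wt% C.
6.09% − 13.59% gives a difference of -7.50 percentage points.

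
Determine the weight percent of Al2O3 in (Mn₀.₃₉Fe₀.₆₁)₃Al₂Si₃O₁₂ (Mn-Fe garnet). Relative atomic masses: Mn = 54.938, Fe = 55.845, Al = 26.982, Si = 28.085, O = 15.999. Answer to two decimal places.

20.53 wt%

M((Mn₀.₃₉Fe₀.₆₁)₃Al₂Si₃O₁₂) = 496.681 g/mol; M(Al2O3) = 101.961 g/mol.
Moles Al2O3 per formula unit = 2 Al ÷ 2 = 1.0000.
Al2O3 fraction = (1.0000 × 101.961) / 496.681 = 101.961/496.681 = 0.2053.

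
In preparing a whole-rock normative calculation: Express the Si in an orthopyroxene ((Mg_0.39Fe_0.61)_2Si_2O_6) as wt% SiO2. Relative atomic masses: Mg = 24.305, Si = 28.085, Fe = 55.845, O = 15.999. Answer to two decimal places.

50.23 wt%

Formula mass = 239.253 g/mol.
2 Si → 2.0000 mol SiO2 per formula unit; M(SiO2) = 60.083, so SiO2 mass = 120.166 g.
120.166/239.253 × 100 = 50.23 wt%.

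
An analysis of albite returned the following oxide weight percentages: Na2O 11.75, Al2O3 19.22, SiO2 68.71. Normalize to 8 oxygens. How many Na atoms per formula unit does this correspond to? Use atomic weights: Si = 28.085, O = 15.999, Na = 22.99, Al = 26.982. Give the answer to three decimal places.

Na2O: 11.75/61.979 = 0.18958 mol → 0.37916 mol Na, 0.18958 mol O.
Al2O3: 19.22/101.961 = 0.18850 mol → 0.37700 mol Al, 0.56550 mol O.
SiO2: 68.71/60.083 = 1.14358 mol → 1.14358 mol Si, 2.28716 mol O.
Total oxygen = 3.04224 mol. Normalization factor = 8/3.04224 = 2.62964.
Na per 8 O = 0.37916 × 2.62964 = 0.997.

0.997 Na apfu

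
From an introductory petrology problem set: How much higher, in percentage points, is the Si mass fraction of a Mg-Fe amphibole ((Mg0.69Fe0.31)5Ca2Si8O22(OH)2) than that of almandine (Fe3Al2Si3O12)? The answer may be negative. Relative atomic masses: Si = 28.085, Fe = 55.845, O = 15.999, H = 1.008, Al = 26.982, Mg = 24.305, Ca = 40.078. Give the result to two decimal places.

9.16 percentage points

M((Mg0.69Fe0.31)5Ca2Si8O22(OH)2) = 861.240 g/mol, so wt% Si = 224.680/861.240 × 100 = 26.09%.
M(Fe3Al2Si3O12) = 497.742 g/mol, so wt% Si = 84.255/497.742 × 100 = 16.93%.
26.09 − 16.93 = 9.16 pp.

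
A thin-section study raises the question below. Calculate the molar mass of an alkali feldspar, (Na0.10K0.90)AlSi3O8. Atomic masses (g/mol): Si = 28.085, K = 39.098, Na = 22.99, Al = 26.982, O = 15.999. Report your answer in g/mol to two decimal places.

The formula mass is the sum 0.10(22.99) + 0.90(39.098) + 1(26.982) + 3(28.085) + 8(15.999).

276.72 g/mol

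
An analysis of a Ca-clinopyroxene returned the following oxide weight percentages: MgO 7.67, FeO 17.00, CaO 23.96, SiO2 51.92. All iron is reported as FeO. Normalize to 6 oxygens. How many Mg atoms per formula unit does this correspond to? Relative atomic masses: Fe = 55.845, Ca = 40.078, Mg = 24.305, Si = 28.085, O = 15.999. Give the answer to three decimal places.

MgO (M=40.304): mol = 0.19030; Mg = 0.19030, O = 0.19030.
FeO (M=71.844): mol = 0.23662; Fe = 0.23662, O = 0.23662.
CaO (M=56.077): mol = 0.42727; Ca = 0.42727, O = 0.42727.
SiO2 (M=60.083): mol = 0.86414; Si = 0.86414, O = 1.72828.
ΣO = 2.58247; factor = 6/ΣO = 2.32336.
Mg apfu = 0.19030 × 2.32336 = 0.442.

0.442 Mg apfu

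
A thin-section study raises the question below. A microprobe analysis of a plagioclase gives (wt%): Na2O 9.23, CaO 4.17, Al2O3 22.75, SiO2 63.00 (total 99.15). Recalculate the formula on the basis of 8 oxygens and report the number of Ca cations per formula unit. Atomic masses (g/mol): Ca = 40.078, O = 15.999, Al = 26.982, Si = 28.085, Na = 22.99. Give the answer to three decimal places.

0.199 Ca apfu

Na2O (M=61.979): mol = 0.14892; Na = 0.29784, O = 0.14892.
CaO (M=56.077): mol = 0.07436; Ca = 0.07436, O = 0.07436.
Al2O3 (M=101.961): mol = 0.22312; Al = 0.44624, O = 0.66936.
SiO2 (M=60.083): mol = 1.04855; Si = 1.04855, O = 2.09710.
ΣO = 2.98974; factor = 8/ΣO = 2.67582.
Ca apfu = 0.07436 × 2.67582 = 0.199.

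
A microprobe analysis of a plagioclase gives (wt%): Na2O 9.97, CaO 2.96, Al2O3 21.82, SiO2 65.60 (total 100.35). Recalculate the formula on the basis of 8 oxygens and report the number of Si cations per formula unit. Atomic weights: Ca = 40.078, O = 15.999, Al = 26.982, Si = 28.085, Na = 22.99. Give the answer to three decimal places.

2.874 Si apfu

9.97 wt% Na2O ÷ 61.979 g/mol = 0.16086 mol, giving 0.32172 Na and 0.16086 O.
2.96 wt% CaO ÷ 56.077 g/mol = 0.05278 mol, giving 0.05278 Ca and 0.05278 O.
21.82 wt% Al2O3 ÷ 101.961 g/mol = 0.21400 mol, giving 0.42800 Al and 0.64200 O.
65.60 wt% SiO2 ÷ 60.083 g/mol = 1.09182 mol, giving 1.09182 Si and 2.18364 O.
Oxygen sums to 3.03928; scaling by 8/3.03928 = 2.63220 puts the formula on 8 O.
Si: 1.09182 × 2.63220 = 2.874 atoms per formula unit.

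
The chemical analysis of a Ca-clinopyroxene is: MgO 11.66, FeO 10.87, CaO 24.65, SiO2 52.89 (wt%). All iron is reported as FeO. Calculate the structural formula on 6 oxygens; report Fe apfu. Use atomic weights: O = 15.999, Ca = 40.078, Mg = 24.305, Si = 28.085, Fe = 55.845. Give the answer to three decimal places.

11.66 wt% MgO ÷ 40.304 g/mol = 0.28930 mol, giving 0.28930 Mg and 0.28930 O.
10.87 wt% FeO ÷ 71.844 g/mol = 0.15130 mol, giving 0.15130 Fe and 0.15130 O.
24.65 wt% CaO ÷ 56.077 g/mol = 0.43957 mol, giving 0.43957 Ca and 0.43957 O.
52.89 wt% SiO2 ÷ 60.083 g/mol = 0.88028 mol, giving 0.88028 Si and 1.76056 O.
Oxygen sums to 2.64073; scaling by 6/2.64073 = 2.27210 puts the formula on 6 O.
Fe: 0.15130 × 2.27210 = 0.344 atoms per formula unit.

0.344 Fe apfu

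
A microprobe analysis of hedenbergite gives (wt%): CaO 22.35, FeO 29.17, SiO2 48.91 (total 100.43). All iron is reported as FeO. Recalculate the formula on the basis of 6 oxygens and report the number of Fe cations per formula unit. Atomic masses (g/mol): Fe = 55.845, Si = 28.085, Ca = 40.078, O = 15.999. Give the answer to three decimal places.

1.001 Fe apfu

22.35 wt% CaO ÷ 56.077 g/mol = 0.39856 mol, giving 0.39856 Ca and 0.39856 O.
29.17 wt% FeO ÷ 71.844 g/mol = 0.40602 mol, giving 0.40602 Fe and 0.40602 O.
48.91 wt% SiO2 ÷ 60.083 g/mol = 0.81404 mol, giving 0.81404 Si and 1.62808 O.
Oxygen sums to 2.43266; scaling by 6/2.43266 = 2.46644 puts the formula on 6 O.
Fe: 0.40602 × 2.46644 = 1.001 atoms per formula unit.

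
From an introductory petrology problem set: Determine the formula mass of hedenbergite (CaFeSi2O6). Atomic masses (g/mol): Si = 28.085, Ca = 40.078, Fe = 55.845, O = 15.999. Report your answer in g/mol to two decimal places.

248.09 g/mol

The formula mass is the sum 1*40.078 + 1*55.845 + 2*28.085 + 6*15.999.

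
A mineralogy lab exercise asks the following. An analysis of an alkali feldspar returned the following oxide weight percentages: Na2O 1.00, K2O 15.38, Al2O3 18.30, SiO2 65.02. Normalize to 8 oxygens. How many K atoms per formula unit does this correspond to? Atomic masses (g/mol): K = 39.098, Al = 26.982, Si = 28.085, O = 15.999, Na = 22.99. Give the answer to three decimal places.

Na2O (M=61.979): mol = 0.01613; Na = 0.03226, O = 0.01613.
K2O (M=94.195): mol = 0.16328; K = 0.32656, O = 0.16328.
Al2O3 (M=101.961): mol = 0.17948; Al = 0.35896, O = 0.53844.
SiO2 (M=60.083): mol = 1.08217; Si = 1.08217, O = 2.16434.
ΣO = 2.88219; factor = 8/ΣO = 2.77567.
K apfu = 0.32656 × 2.77567 = 0.906.

0.906 K apfu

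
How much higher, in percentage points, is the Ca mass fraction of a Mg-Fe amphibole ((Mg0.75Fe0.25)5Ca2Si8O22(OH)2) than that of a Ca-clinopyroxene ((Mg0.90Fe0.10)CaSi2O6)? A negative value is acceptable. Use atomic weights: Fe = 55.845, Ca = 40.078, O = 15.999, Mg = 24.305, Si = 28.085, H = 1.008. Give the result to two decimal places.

-8.83 percentage points

M((Mg0.75Fe0.25)5Ca2Si8O22(OH)2) = 851.778 g/mol, so wt% Ca = 80.156/851.778 × 100 = 9.41%.
M((Mg0.90Fe0.10)CaSi2O6) = 219.701 g/mol, so wt% Ca = 40.078/219.701 × 100 = 18.24%.
9.41 − 18.24 = -8.83 pp.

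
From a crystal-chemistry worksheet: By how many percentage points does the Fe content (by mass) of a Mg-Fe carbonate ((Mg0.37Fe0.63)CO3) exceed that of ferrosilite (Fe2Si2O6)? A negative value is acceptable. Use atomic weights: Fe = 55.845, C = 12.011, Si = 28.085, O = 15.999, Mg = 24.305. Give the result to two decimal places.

-8.56 percentage points

M((Mg0.37Fe0.63)CO3) = 104.183 g/mol, so wt% Fe = 35.182/104.183 × 100 = 33.77%.
M(Fe2Si2O6) = 263.854 g/mol, so wt% Fe = 111.690/263.854 × 100 = 42.33%.
33.77 − 42.33 = -8.56 pp.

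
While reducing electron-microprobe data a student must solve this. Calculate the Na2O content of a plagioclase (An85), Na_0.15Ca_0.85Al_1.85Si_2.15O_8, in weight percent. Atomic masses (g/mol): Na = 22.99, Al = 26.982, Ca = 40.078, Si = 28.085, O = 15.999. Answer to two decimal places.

1.69 wt%

Formula mass = 275.806 g/mol.
0.15 Na → 0.0750 mol Na2O per formula unit; M(Na2O) = 61.979, so Na2O mass = 4.648 g.
4.648/275.806 × 100 = 1.69 wt%.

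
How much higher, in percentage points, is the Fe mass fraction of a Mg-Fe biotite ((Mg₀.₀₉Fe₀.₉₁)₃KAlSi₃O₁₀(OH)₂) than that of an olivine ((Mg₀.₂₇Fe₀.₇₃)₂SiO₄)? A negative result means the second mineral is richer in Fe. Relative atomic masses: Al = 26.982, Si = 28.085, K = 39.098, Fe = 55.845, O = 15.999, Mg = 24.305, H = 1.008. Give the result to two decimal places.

-13.37 percentage points

Fe in (Mg₀.₀₉Fe₀.₉₁)₃KAlSi₃O₁₀(OH)₂: molar mass 503.358 g/mol; 2.73×55.845 = 152.457 g → 30.29 wt%.
Fe in (Mg₀.₂₇Fe₀.₇₃)₂SiO₄: molar mass 186.739 g/mol; 1.46×55.845 = 81.534 g → 43.66 wt%.
Difference = 30.29 − 43.66 = -13.37 percentage points.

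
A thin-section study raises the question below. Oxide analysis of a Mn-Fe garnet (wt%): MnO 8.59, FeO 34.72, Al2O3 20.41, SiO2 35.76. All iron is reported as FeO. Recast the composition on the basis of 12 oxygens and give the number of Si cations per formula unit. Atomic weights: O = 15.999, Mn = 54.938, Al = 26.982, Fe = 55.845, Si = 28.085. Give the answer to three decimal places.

2.982 Si apfu

MnO: 8.59/70.937 = 0.12109 mol → 0.12109 mol Mn, 0.12109 mol O.
FeO: 34.72/71.844 = 0.48327 mol → 0.48327 mol Fe, 0.48327 mol O.
Al2O3: 20.41/101.961 = 0.20017 mol → 0.40034 mol Al, 0.60051 mol O.
SiO2: 35.76/60.083 = 0.59518 mol → 0.59518 mol Si, 1.19036 mol O.
Total oxygen = 2.39523 mol. Normalization factor = 12/2.39523 = 5.00996.
Si per 12 O = 0.59518 × 5.00996 = 2.982.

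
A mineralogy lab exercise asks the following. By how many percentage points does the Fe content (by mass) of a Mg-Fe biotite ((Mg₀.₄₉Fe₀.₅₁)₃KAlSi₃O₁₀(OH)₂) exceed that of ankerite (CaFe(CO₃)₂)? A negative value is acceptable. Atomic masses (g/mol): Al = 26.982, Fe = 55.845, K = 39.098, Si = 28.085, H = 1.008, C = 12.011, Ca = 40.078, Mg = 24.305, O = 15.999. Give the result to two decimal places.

-7.51 percentage points

First mineral: 85.443 g Fe in 465.510 g formula = 18.35 wt% Fe.
Second mineral: 55.845 g Fe in 215.939 g formula = 25.86 wt% Fe.
18.35% − 25.86% gives a difference of -7.51 percentage points.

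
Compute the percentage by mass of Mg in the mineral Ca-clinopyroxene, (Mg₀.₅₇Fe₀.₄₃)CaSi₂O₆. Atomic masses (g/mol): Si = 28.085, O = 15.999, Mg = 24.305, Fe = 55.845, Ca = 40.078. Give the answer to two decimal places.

M((Mg₀.₅₇Fe₀.₄₃)CaSi₂O₆) = 230.109 g/mol.
Mg contributes 0.57 × 24.305 = 13.854 g per mole.
13.854/230.109 = 0.0602 → 6.02%.

6.02 mass %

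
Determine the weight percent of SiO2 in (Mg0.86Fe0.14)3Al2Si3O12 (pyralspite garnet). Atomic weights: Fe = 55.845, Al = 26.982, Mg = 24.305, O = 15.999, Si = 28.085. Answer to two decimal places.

M((Mg0.86Fe0.14)3Al2Si3O12) = 416.369 g/mol; M(SiO2) = 60.083 g/mol.
Moles SiO2 per formula unit = 3 Si ÷ 1 = 3.0000.
SiO2 fraction = (3.0000 × 60.083) / 416.369 = 180.249/416.369 = 0.4329.

43.29 wt%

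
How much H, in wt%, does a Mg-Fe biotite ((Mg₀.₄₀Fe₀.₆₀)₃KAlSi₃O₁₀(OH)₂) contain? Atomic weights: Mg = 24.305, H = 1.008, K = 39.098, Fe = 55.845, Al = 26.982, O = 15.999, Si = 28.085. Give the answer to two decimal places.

0.43 wt%

Formula mass = 1.20×24.305 + 1.80×55.845 + 1×39.098 + 1×26.982 + 3×28.085 + 12×15.999 + 2×1.008 = 474.026 g/mol, of which 2.016 g is H.
So H makes up 2.016/474.026 = 0.0043 of the mass, i.e. 0.43%.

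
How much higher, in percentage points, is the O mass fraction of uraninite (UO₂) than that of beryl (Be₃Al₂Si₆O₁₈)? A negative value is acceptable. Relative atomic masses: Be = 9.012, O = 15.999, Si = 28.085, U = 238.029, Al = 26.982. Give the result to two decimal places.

-41.73 percentage points

O in UO₂: molar mass 270.027 g/mol; 2×15.999 = 31.998 g → 11.85 wt%.
O in Be₃Al₂Si₆O₁₈: molar mass 537.492 g/mol; 18×15.999 = 287.982 g → 53.58 wt%.
Difference = 11.85 − 53.58 = -41.73 percentage points.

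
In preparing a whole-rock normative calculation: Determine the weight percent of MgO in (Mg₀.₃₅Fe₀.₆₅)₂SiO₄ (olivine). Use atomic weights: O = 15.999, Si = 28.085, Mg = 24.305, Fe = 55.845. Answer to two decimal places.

15.53 wt%

Molar mass of (Mg₀.₃₅Fe₀.₆₅)₂SiO₄ = 0.70*24.305 + 1.30*55.845 + 1*28.085 + 4*15.999 = 181.693 g/mol.
Each formula unit contains 0.70 Mg, equivalent to 0.70/1 = 0.7000 mol MgO.
M(MgO) = 1×24.305 + 1×15.999 = 40.304 g/mol.
Mass of MgO per formula unit = 0.7000 × 40.304 = 28.213 g.
MgO wt% = 28.213 / 181.693 × 100 = 15.53%.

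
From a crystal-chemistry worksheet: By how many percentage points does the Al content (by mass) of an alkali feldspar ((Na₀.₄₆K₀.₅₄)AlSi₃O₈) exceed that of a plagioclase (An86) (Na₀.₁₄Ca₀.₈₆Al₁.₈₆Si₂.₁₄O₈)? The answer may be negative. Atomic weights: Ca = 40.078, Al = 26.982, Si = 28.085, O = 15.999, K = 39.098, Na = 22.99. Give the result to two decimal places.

-8.23 percentage points

Al in (Na₀.₄₆K₀.₅₄)AlSi₃O₈: molar mass 270.917 g/mol; 1×26.982 = 26.982 g → 9.96 wt%.
Al in Na₀.₁₄Ca₀.₈₆Al₁.₈₆Si₂.₁₄O₈: molar mass 275.966 g/mol; 1.86×26.982 = 50.187 g → 18.19 wt%.
Difference = 9.96 − 18.19 = -8.23 percentage points.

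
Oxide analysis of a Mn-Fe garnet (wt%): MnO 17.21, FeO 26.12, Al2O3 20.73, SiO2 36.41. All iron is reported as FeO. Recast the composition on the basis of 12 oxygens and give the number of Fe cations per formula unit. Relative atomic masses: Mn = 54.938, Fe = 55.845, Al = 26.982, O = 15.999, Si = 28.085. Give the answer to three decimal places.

1.797 Fe apfu

MnO (M=70.937): mol = 0.24261; Mn = 0.24261, O = 0.24261.
FeO (M=71.844): mol = 0.36357; Fe = 0.36357, O = 0.36357.
Al2O3 (M=101.961): mol = 0.20331; Al = 0.40662, O = 0.60993.
SiO2 (M=60.083): mol = 0.60600; Si = 0.60600, O = 1.21200.
ΣO = 2.42811; factor = 12/ΣO = 4.94212.
Fe apfu = 0.36357 × 4.94212 = 1.797.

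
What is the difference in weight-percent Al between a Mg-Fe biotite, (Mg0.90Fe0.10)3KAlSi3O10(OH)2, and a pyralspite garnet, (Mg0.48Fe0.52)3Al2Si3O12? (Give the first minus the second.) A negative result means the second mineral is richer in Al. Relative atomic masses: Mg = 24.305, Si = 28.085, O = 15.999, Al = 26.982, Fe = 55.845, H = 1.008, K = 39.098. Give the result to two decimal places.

-5.61 percentage points

Al in (Mg0.90Fe0.10)3KAlSi3O10(OH)2: molar mass 426.716 g/mol; 1×26.982 = 26.982 g → 6.32 wt%.
Al in (Mg0.48Fe0.52)3Al2Si3O12: molar mass 452.324 g/mol; 2×26.982 = 53.964 g → 11.93 wt%.
Difference = 6.32 − 11.93 = -5.61 percentage points.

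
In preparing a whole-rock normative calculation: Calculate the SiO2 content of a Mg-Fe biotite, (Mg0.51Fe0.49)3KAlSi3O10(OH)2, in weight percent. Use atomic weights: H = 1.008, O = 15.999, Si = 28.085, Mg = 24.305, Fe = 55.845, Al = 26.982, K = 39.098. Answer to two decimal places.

Molar mass of (Mg0.51Fe0.49)3KAlSi3O10(OH)2 = 1.53×24.305 + 1.47×55.845 + 1×39.098 + 1×26.982 + 3×28.085 + 12×15.999 + 2×1.008 = 463.618 g/mol.
Each formula unit contains 3 Si, equivalent to 3/1 = 3.0000 mol SiO2.
M(SiO2) = 1×28.085 + 2×15.999 = 60.083 g/mol.
Mass of SiO2 per formula unit = 3.0000 × 60.083 = 180.249 g.
SiO2 wt% = 180.249 / 463.618 × 100 = 38.88%.

38.88 wt%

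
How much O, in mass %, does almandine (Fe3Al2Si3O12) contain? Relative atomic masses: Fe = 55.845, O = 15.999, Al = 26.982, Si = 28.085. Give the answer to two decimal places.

Molar mass of Fe3Al2Si3O12: 3*55.845 + 2*26.982 + 3*28.085 + 12*15.999 = 497.742 g/mol.
Mass of O per formula unit: 12 × 15.999 = 191.988 g.
Weight fraction O = 191.988 / 497.742 = 0.3857.

38.57 mass %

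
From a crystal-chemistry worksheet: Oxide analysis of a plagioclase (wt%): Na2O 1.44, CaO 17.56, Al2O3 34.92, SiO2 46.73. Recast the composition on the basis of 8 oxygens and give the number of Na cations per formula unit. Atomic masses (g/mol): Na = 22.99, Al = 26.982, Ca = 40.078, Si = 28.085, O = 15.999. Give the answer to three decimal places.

1.44 wt% Na2O ÷ 61.979 g/mol = 0.02323 mol, giving 0.04646 Na and 0.02323 O.
17.56 wt% CaO ÷ 56.077 g/mol = 0.31314 mol, giving 0.31314 Ca and 0.31314 O.
34.92 wt% Al2O3 ÷ 101.961 g/mol = 0.34248 mol, giving 0.68496 Al and 1.02744 O.
46.73 wt% SiO2 ÷ 60.083 g/mol = 0.77776 mol, giving 0.77776 Si and 1.55552 O.
Oxygen sums to 2.91933; scaling by 8/2.91933 = 2.74035 puts the formula on 8 O.
Na: 0.04646 × 2.74035 = 0.127 atoms per formula unit.

0.127 Na apfu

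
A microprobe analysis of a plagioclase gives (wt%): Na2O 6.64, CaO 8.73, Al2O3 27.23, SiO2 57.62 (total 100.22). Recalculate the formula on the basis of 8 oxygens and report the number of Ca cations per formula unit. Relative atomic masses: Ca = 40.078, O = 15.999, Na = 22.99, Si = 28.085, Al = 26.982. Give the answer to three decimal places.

0.418 Ca apfu

Na2O: 6.64/61.979 = 0.10713 mol → 0.21426 mol Na, 0.10713 mol O.
CaO: 8.73/56.077 = 0.15568 mol → 0.15568 mol Ca, 0.15568 mol O.
Al2O3: 27.23/101.961 = 0.26706 mol → 0.53412 mol Al, 0.80118 mol O.
SiO2: 57.62/60.083 = 0.95901 mol → 0.95901 mol Si, 1.91802 mol O.
Total oxygen = 2.98201 mol. Normalization factor = 8/2.98201 = 2.68275.
Ca per 8 O = 0.15568 × 2.68275 = 0.418.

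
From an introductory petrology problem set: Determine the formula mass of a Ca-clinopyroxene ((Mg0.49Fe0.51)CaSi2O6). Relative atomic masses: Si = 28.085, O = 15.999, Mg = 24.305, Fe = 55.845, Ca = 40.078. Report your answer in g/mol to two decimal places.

232.63 g/mol

The formula mass is the sum 0.49*24.305 + 0.51*55.845 + 1*40.078 + 2*28.085 + 6*15.999.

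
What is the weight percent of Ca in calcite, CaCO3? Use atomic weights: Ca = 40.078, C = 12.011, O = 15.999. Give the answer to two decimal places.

40.04 mass %

M(CaCO3) = 100.086 g/mol.
Ca contributes 1 × 40.078 = 40.078 g per mole.
40.078/100.086 = 0.4004 → 40.04%.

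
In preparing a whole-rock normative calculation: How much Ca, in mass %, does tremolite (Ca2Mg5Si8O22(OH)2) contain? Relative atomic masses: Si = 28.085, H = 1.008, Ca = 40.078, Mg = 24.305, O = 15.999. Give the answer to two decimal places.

9.87 mass %

M(Ca2Mg5Si8O22(OH)2) = 812.353 g/mol.
Ca contributes 2 × 40.078 = 80.156 g per mole.
80.156/812.353 = 0.0987 → 9.87%.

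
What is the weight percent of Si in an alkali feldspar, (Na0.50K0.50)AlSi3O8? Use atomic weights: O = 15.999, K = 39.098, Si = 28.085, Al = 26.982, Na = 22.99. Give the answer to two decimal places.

M((Na0.50K0.50)AlSi3O8) = 270.273 g/mol.
Si contributes 3 × 28.085 = 84.255 g per mole.
84.255/270.273 = 0.3117 → 31.17%.

31.17 mass %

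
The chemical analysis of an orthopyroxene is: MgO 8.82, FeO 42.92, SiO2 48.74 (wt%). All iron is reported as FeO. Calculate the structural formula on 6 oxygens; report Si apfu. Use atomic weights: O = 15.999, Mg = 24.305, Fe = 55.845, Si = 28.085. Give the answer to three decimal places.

1.996 Si apfu

MgO (M=40.304): mol = 0.21884; Mg = 0.21884, O = 0.21884.
FeO (M=71.844): mol = 0.59741; Fe = 0.59741, O = 0.59741.
SiO2 (M=60.083): mol = 0.81121; Si = 0.81121, O = 1.62242.
ΣO = 2.43867; factor = 6/ΣO = 2.46036.
Si apfu = 0.81121 × 2.46036 = 1.996.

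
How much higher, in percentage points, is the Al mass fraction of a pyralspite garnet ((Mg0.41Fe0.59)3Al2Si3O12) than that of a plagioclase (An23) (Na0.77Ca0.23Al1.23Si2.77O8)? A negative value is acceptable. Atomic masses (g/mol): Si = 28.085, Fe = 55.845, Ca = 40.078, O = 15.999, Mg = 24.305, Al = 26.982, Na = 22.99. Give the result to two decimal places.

-0.72 percentage points

Al in (Mg0.41Fe0.59)3Al2Si3O12: molar mass 458.948 g/mol; 2×26.982 = 53.964 g → 11.76 wt%.
Al in Na0.77Ca0.23Al1.23Si2.77O8: molar mass 265.896 g/mol; 1.23×26.982 = 33.188 g → 12.48 wt%.
Difference = 11.76 − 12.48 = -0.72 percentage points.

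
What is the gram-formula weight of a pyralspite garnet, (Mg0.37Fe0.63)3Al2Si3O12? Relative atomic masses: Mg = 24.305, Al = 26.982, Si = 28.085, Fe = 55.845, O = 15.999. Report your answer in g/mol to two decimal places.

The formula mass is the sum 1.11*24.305 + 1.89*55.845 + 2*26.982 + 3*28.085 + 12*15.999.

462.73 g/mol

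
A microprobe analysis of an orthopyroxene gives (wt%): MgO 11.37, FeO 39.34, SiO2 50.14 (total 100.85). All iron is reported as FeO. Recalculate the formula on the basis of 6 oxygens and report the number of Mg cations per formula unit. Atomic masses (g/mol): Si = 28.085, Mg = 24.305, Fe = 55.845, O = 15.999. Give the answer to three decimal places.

11.37 wt% MgO ÷ 40.304 g/mol = 0.28211 mol, giving 0.28211 Mg and 0.28211 O.
39.34 wt% FeO ÷ 71.844 g/mol = 0.54758 mol, giving 0.54758 Fe and 0.54758 O.
50.14 wt% SiO2 ÷ 60.083 g/mol = 0.83451 mol, giving 0.83451 Si and 1.66902 O.
Oxygen sums to 2.49871; scaling by 6/2.49871 = 2.40124 puts the formula on 6 O.
Mg: 0.28211 × 2.40124 = 0.677 atoms per formula unit.

0.677 Mg apfu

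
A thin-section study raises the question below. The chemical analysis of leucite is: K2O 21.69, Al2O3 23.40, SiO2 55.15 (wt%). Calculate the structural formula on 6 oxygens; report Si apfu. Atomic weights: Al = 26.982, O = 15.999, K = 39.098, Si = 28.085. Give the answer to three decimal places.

1.999 Si apfu

K2O: 21.69/94.195 = 0.23027 mol → 0.46054 mol K, 0.23027 mol O.
Al2O3: 23.40/101.961 = 0.22950 mol → 0.45900 mol Al, 0.68850 mol O.
SiO2: 55.15/60.083 = 0.91790 mol → 0.91790 mol Si, 1.83580 mol O.
Total oxygen = 2.75457 mol. Normalization factor = 6/2.75457 = 2.17820.
Si per 6 O = 0.91790 × 2.17820 = 1.999.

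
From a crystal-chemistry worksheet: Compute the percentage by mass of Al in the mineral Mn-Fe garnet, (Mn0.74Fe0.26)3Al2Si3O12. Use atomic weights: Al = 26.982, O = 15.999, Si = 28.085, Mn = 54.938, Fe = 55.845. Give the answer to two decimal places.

10.89 mass %

Molar mass of (Mn0.74Fe0.26)3Al2Si3O12: 2.22*54.938 + 0.78*55.845 + 2*26.982 + 3*28.085 + 12*15.999 = 495.728 g/mol.
Mass of Al per formula unit: 2 × 26.982 = 53.964 g.
Weight fraction Al = 53.964 / 495.728 = 0.1089.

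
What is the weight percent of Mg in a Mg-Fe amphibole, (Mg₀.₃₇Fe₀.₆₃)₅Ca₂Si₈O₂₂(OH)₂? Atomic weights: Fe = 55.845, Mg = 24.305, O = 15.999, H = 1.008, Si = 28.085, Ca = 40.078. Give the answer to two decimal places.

Formula mass = 1.85×24.305 + 3.15×55.845 + 2×40.078 + 8×28.085 + 24×15.999 + 2×1.008 = 911.704 g/mol, of which 44.964 g is Mg.
So Mg makes up 44.964/911.704 = 0.0493 of the mass, i.e. 4.93%.

4.93 weight percent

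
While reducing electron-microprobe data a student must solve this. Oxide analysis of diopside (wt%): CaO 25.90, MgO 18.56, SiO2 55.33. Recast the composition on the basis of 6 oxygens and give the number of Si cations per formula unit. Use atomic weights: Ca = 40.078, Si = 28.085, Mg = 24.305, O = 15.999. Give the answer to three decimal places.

CaO (M=56.077): mol = 0.46186; Ca = 0.46186, O = 0.46186.
MgO (M=40.304): mol = 0.46050; Mg = 0.46050, O = 0.46050.
SiO2 (M=60.083): mol = 0.92089; Si = 0.92089, O = 1.84178.
ΣO = 2.76414; factor = 6/ΣO = 2.17066.
Si apfu = 0.92089 × 2.17066 = 1.999.

1.999 Si apfu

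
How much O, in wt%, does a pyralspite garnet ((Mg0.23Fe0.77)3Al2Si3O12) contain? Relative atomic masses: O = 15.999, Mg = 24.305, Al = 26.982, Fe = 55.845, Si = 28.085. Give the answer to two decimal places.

40.34 wt%

M((Mg0.23Fe0.77)3Al2Si3O12) = 475.979 g/mol.
O contributes 12 × 15.999 = 191.988 g per mole.
191.988/475.979 = 0.4034 → 40.34%.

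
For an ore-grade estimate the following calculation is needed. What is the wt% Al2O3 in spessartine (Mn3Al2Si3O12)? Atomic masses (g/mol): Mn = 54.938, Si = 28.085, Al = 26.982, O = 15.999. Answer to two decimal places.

M(Mn3Al2Si3O12) = 495.021 g/mol; M(Al2O3) = 101.961 g/mol.
Moles Al2O3 per formula unit = 2 Al ÷ 2 = 1.0000.
Al2O3 fraction = (1.0000 × 101.961) / 495.021 = 101.961/495.021 = 0.2060.

20.60 wt%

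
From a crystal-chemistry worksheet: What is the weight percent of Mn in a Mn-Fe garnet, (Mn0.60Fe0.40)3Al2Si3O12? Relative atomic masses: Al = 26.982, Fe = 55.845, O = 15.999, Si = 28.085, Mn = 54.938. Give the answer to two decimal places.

19.93 weight percent

Molar mass of (Mn0.60Fe0.40)3Al2Si3O12: 1.80*54.938 + 1.20*55.845 + 2*26.982 + 3*28.085 + 12*15.999 = 496.109 g/mol.
Mass of Mn per formula unit: 1.80 × 54.938 = 98.888 g.
Weight fraction Mn = 98.888 / 496.109 = 0.1993.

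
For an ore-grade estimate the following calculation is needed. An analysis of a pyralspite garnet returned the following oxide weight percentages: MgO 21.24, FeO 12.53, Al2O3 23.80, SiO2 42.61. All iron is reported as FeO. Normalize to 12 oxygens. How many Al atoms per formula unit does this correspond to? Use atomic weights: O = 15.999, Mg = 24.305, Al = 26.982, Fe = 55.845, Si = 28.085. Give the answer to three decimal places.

MgO: 21.24/40.304 = 0.52699 mol → 0.52699 mol Mg, 0.52699 mol O.
FeO: 12.53/71.844 = 0.17441 mol → 0.17441 mol Fe, 0.17441 mol O.
Al2O3: 23.80/101.961 = 0.23342 mol → 0.46684 mol Al, 0.70026 mol O.
SiO2: 42.61/60.083 = 0.70919 mol → 0.70919 mol Si, 1.41838 mol O.
Total oxygen = 2.82004 mol. Normalization factor = 12/2.82004 = 4.25526.
Al per 12 O = 0.46684 × 4.25526 = 1.987.

1.987 Al apfu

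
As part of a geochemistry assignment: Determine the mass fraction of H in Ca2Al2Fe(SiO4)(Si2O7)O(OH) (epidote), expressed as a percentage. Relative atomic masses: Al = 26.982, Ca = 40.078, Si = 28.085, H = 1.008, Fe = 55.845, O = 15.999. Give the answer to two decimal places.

0.21 mass %

Molar mass of Ca2Al2Fe(SiO4)(Si2O7)O(OH): 2·40.078 + 2·26.982 + 1·55.845 + 3·28.085 + 13·15.999 + 1·1.008 = 483.215 g/mol.
Mass of H per formula unit: 1 × 1.008 = 1.008 g.
Weight fraction H = 1.008 / 483.215 = 0.0021.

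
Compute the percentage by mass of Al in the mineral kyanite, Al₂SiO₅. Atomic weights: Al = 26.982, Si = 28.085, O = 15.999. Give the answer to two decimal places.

33.30 wt%

Molar mass of Al₂SiO₅: 2·26.982 + 1·28.085 + 5·15.999 = 162.044 g/mol.
Mass of Al per formula unit: 2 × 26.982 = 53.964 g.
Weight fraction Al = 53.964 / 162.044 = 0.3330.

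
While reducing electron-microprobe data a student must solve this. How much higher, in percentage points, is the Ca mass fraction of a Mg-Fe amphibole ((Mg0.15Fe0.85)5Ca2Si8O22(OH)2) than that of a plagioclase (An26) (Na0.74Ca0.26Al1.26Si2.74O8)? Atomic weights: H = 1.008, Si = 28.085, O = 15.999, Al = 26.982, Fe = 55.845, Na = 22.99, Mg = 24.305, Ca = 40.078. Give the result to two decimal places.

M((Mg0.15Fe0.85)5Ca2Si8O22(OH)2) = 946.398 g/mol, so wt% Ca = 80.156/946.398 × 100 = 8.47%.
M(Na0.74Ca0.26Al1.26Si2.74O8) = 266.375 g/mol, so wt% Ca = 10.420/266.375 × 100 = 3.91%.
8.47 − 3.91 = 4.56 pp.

4.56 percentage points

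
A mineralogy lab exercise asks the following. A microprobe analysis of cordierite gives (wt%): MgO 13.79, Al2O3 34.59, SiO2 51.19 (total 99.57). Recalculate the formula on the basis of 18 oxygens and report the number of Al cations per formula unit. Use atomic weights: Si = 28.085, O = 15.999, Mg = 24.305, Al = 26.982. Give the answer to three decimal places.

MgO: 13.79/40.304 = 0.34215 mol → 0.34215 mol Mg, 0.34215 mol O.
Al2O3: 34.59/101.961 = 0.33925 mol → 0.67850 mol Al, 1.01775 mol O.
SiO2: 51.19/60.083 = 0.85199 mol → 0.85199 mol Si, 1.70398 mol O.
Total oxygen = 3.06388 mol. Normalization factor = 18/3.06388 = 5.87490.
Al per 18 O = 0.67850 × 5.87490 = 3.986.

3.986 Al apfu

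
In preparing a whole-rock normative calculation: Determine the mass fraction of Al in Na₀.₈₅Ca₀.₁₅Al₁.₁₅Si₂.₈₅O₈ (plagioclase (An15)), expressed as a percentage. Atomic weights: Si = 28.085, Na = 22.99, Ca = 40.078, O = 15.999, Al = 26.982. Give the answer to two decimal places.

Formula mass = 0.85·22.99 + 0.15·40.078 + 1.15·26.982 + 2.85·28.085 + 8·15.999 = 264.617 g/mol, of which 31.029 g is Al.
So Al makes up 31.029/264.617 = 0.1173 of the mass, i.e. 11.73%.

11.73 weight percent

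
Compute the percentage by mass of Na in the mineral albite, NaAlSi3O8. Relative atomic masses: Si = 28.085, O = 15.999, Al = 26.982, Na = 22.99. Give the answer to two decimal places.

M(NaAlSi3O8) = 262.219 g/mol.
Na contributes 1 × 22.99 = 22.990 g per mole.
22.990/262.219 = 0.0877 → 8.77%.

8.77 weight percent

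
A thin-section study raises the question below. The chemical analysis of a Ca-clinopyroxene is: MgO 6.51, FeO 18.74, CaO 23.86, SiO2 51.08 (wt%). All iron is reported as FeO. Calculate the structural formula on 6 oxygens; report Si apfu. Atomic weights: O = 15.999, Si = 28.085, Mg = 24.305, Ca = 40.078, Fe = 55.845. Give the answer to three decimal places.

2.002 Si apfu

6.51 wt% MgO ÷ 40.304 g/mol = 0.16152 mol, giving 0.16152 Mg and 0.16152 O.
18.74 wt% FeO ÷ 71.844 g/mol = 0.26084 mol, giving 0.26084 Fe and 0.26084 O.
23.86 wt% CaO ÷ 56.077 g/mol = 0.42549 mol, giving 0.42549 Ca and 0.42549 O.
51.08 wt% SiO2 ÷ 60.083 g/mol = 0.85016 mol, giving 0.85016 Si and 1.70032 O.
Oxygen sums to 2.54817; scaling by 6/2.54817 = 2.35463 puts the formula on 6 O.
Si: 0.85016 × 2.35463 = 2.002 atoms per formula unit.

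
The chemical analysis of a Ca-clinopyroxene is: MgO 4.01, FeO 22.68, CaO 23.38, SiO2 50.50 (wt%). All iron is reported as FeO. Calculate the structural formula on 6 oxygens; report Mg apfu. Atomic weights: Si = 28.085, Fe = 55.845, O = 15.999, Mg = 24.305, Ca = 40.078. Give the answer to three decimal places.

0.238 Mg apfu

MgO: 4.01/40.304 = 0.09949 mol → 0.09949 mol Mg, 0.09949 mol O.
FeO: 22.68/71.844 = 0.31568 mol → 0.31568 mol Fe, 0.31568 mol O.
CaO: 23.38/56.077 = 0.41693 mol → 0.41693 mol Ca, 0.41693 mol O.
SiO2: 50.50/60.083 = 0.84050 mol → 0.84050 mol Si, 1.68100 mol O.
Total oxygen = 2.51310 mol. Normalization factor = 6/2.51310 = 2.38749.
Mg per 6 O = 0.09949 × 2.38749 = 0.238.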